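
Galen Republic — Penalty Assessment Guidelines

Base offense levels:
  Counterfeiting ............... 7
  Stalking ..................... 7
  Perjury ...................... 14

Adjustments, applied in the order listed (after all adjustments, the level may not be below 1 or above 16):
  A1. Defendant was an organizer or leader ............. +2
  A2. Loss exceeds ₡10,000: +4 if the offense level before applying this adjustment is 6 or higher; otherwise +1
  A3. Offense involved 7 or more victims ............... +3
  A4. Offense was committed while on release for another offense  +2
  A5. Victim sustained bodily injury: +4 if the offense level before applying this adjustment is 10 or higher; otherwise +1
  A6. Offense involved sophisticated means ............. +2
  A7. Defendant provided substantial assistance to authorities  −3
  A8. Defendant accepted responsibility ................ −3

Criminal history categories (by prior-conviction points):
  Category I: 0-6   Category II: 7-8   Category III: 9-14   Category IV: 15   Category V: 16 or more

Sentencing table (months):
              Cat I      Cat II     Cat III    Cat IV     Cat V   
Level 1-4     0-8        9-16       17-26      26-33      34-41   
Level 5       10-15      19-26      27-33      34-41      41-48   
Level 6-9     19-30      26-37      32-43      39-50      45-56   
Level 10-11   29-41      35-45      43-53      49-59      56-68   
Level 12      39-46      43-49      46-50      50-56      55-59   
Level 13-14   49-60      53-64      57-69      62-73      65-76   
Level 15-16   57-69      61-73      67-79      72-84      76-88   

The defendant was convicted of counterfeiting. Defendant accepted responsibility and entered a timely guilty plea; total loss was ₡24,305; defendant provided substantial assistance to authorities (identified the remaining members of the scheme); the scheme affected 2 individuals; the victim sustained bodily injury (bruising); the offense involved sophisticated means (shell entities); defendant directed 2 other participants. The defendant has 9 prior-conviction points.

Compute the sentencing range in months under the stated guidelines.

Base offense level for counterfeiting: 7.
A1 applies: 7 + 2 = 9.
A2 applies (level before this adjustment is 9 ≥ 6, so +4): 9 + 4 = 13.
A3 does not apply.
A4 does not apply.
A5 applies (level before this adjustment is 13 ≥ 10, so +4): 13 + 4 = 17.
A6 applies: 17 + 2 = 19.
A7 applies: 19 − 3 = 16.
A8 applies: 16 − 3 = 13.
Final offense level: 13.
Criminal history: 9 prior points → Category III (9-14).
Level 13 falls in the 13-14 band.
Grid: Level 13-14 × Category III = 57-69 months.

57-69 months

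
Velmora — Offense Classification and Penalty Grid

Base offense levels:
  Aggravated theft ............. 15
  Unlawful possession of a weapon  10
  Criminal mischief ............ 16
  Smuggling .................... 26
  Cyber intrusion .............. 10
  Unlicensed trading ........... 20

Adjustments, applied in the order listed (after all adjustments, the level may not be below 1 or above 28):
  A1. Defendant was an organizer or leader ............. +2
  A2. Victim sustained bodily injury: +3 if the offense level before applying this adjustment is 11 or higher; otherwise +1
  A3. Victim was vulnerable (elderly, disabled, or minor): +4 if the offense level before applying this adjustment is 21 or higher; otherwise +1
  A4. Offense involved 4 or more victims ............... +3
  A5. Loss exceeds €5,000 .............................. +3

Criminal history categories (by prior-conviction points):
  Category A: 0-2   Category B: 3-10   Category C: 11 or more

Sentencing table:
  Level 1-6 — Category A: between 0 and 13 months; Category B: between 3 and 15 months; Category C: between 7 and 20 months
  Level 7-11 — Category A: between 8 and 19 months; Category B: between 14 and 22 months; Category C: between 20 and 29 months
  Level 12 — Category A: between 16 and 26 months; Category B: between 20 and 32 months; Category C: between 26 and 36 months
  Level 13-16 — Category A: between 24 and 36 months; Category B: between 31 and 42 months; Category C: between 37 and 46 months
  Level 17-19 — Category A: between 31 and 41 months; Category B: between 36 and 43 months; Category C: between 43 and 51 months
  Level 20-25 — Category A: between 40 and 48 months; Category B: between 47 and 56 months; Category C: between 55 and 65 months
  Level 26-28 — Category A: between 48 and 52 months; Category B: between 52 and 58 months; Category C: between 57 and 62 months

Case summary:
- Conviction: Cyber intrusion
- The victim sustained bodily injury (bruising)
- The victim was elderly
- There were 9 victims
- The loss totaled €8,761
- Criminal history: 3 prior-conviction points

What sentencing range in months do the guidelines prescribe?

36-43 months

Base offense level for cyber intrusion: 10.
A2 applies (level before this adjustment is 10 < 11, so +1): 10 + 1 = 11.
A3 applies (level before this adjustment is 11 < 21, so +1): 11 + 1 = 12.
A4 applies: 12 + 3 = 15.
A5 applies: 15 + 3 = 18.
Final offense level: 18.
Criminal history: 3 prior points → Category B (3-10).
Level 18 falls in the 17-19 band.
Grid: Level 17-19 × Category B = 36-43 months.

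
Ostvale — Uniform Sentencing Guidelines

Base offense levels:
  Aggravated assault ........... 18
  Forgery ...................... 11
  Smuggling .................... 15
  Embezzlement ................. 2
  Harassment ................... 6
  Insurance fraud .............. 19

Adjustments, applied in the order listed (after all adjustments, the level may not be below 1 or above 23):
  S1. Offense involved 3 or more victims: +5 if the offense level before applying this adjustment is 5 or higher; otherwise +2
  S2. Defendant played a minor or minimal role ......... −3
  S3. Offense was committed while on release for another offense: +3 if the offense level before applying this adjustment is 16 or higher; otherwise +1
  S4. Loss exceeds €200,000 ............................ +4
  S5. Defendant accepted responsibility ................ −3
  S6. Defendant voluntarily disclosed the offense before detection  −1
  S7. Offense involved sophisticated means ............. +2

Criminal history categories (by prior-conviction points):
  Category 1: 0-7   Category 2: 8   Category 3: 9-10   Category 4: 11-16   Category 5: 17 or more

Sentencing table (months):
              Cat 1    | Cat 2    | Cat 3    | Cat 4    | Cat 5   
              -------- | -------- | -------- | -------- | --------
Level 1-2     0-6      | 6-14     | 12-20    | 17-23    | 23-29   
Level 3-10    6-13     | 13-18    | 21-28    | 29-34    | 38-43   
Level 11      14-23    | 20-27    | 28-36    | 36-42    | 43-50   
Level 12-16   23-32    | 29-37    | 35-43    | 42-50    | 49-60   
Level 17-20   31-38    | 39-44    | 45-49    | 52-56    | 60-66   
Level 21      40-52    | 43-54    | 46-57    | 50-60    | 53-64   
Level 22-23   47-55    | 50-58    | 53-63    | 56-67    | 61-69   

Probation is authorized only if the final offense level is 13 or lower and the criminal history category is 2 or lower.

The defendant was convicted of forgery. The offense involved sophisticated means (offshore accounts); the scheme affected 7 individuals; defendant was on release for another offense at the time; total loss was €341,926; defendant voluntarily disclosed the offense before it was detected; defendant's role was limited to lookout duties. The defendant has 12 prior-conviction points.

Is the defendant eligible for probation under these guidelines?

No

Base offense level for forgery: 11.
S1 applies (level before this adjustment is 11 ≥ 5, so +5): 11 + 5 = 16.
S2 applies: 16 − 3 = 13.
S3 applies (level before this adjustment is 13 < 16, so +1): 13 + 1 = 14.
S4 applies: 14 + 4 = 18.
S5 does not apply.
S6 applies: 18 − 1 = 17.
S7 applies: 17 + 2 = 19.
Final offense level: 19.
Criminal history: 12 prior points → Category 4 (11-16).
Level 19 falls in the 17-20 band.
Grid: Level 17-20 × Category 4 = 52-56 months.
Probation check: level 19 > 13 and category 4 > 2 → not eligible.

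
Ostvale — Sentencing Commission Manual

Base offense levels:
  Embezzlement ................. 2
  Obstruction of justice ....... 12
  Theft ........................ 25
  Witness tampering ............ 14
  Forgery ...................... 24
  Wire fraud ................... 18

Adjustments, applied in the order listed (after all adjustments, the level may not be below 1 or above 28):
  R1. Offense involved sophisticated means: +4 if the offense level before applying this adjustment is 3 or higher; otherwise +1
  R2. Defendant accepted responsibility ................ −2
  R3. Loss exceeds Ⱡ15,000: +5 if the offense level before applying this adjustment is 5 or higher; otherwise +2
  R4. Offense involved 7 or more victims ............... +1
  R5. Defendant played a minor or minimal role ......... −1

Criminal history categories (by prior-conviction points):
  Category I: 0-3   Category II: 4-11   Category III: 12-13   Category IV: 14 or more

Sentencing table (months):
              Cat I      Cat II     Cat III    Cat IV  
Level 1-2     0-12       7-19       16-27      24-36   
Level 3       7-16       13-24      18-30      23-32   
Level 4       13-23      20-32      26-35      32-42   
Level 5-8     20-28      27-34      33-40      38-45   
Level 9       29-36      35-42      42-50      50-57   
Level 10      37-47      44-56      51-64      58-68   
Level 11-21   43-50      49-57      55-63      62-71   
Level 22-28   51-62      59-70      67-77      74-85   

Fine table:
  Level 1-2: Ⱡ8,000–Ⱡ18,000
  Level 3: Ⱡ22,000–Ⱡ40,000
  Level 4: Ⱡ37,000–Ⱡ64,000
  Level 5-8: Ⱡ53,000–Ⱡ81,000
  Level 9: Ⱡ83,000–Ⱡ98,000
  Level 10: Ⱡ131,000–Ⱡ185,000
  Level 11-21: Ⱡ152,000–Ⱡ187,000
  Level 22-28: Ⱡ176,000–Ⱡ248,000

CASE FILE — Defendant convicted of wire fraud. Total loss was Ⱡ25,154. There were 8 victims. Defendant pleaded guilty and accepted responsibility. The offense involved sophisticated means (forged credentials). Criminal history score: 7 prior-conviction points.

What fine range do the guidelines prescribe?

Ⱡ176,000–Ⱡ248,000

Base offense level for wire fraud: 18.
R1 applies (level before this adjustment is 18 ≥ 3, so +4): 18 + 4 = 22.
R2 applies: 22 − 2 = 20.
R3 applies (level before this adjustment is 20 ≥ 5, so +5): 20 + 5 = 25.
R4 applies: 25 + 1 = 26.
R5 does not apply.
Final offense level: 26.
Level 26 falls in the 22-28 band.
Fine table: Level 22-28 → Ⱡ176,000–Ⱡ248,000.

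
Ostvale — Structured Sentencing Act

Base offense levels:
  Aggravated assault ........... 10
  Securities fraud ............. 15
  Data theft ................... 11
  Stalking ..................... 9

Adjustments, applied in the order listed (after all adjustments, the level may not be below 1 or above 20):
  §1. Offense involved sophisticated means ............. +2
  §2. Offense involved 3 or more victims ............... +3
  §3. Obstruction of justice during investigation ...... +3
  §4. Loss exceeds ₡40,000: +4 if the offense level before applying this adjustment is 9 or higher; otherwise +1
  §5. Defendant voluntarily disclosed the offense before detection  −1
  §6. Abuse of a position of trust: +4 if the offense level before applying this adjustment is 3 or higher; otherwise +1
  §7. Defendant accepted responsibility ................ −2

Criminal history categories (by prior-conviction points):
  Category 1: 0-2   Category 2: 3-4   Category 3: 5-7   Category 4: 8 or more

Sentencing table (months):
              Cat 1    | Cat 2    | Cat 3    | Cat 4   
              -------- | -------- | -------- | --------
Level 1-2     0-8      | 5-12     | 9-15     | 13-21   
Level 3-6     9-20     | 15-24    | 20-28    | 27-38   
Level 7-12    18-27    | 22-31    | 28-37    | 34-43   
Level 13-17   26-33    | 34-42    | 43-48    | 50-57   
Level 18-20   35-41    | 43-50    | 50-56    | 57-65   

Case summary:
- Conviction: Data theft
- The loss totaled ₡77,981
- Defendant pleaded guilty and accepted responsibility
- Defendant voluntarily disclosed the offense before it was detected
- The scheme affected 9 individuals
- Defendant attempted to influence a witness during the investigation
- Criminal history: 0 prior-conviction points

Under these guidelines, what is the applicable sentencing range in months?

Base offense level for data theft: 11.
§1 does not apply.
§2 applies: 11 + 3 = 14.
§3 applies: 14 + 3 = 17.
§4 applies (level before this adjustment is 17 ≥ 9, so +4): 17 + 4 = 21.
§5 applies: 21 − 1 = 20.
§7 applies: 20 − 2 = 18.
Final offense level: 18.
Criminal history: 0 prior points → Category 1 (0-2).
Level 18 falls in the 18-20 band.
Grid: Level 18-20 × Category 1 = 35-41 months.

35-41 months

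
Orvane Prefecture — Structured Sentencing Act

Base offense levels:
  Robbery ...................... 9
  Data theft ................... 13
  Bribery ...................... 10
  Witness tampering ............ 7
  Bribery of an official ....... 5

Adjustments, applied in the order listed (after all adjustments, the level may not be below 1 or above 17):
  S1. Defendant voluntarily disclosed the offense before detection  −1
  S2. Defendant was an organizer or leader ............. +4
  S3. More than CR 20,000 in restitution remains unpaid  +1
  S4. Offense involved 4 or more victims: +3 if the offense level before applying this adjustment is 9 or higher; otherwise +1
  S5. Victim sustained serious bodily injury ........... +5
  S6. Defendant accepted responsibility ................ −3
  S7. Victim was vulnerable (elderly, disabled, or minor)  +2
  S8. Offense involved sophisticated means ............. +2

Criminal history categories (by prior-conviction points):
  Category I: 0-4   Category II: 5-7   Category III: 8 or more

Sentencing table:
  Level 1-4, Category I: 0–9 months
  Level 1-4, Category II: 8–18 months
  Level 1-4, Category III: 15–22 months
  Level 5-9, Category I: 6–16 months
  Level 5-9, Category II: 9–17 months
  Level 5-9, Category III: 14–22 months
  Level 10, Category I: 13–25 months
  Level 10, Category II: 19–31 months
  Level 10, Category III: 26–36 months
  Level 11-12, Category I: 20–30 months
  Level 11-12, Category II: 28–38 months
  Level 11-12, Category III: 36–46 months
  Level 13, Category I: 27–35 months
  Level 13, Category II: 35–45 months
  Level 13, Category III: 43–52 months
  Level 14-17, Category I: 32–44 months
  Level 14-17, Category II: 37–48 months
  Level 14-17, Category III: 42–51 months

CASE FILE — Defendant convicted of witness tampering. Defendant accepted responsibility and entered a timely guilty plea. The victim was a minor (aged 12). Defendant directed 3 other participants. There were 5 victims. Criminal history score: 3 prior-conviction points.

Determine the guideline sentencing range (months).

Base offense level for witness tampering: 7.
S1 does not apply.
S2 applies: 7 + 4 = 11.
S4 applies (level before this adjustment is 11 ≥ 9, so +3): 11 + 3 = 14.
S6 applies: 14 − 3 = 11.
S7 applies: 11 + 2 = 13.
S8 does not apply.
Final offense level: 13.
Criminal history: 3 prior points → Category I (0-4).
Level 13 falls in the 13 band.
Grid: Level 13 × Category I = 27-35 months.

27-35 months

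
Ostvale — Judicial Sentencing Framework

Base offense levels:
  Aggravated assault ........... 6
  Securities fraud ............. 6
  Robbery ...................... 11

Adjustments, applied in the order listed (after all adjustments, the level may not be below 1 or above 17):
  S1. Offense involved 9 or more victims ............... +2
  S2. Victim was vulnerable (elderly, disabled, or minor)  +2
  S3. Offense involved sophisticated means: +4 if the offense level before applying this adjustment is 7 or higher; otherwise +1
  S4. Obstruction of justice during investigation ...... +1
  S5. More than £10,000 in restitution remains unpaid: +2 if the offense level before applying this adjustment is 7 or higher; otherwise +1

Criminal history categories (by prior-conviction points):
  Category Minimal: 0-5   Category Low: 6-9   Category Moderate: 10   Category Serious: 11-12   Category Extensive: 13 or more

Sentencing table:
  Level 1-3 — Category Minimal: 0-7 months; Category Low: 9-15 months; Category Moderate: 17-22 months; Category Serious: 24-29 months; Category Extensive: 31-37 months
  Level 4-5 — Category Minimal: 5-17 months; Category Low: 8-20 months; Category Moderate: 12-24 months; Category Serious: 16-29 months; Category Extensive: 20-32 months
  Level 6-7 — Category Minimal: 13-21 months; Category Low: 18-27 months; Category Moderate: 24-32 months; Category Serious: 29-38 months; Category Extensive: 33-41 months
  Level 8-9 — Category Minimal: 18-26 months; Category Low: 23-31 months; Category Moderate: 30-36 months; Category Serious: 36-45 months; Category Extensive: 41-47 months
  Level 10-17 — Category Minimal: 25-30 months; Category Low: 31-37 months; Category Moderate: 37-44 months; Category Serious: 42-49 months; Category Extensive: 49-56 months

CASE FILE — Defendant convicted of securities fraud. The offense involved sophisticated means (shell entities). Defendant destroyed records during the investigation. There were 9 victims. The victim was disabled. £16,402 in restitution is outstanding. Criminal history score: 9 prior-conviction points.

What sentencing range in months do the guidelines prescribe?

Base offense level for securities fraud: 6.
S1 applies: 6 + 2 = 8.
S2 applies: 8 + 2 = 10.
S3 applies (level before this adjustment is 10 ≥ 7, so +4): 10 + 4 = 14.
S4 applies: 14 + 1 = 15.
S5 applies (level before this adjustment is 15 ≥ 7, so +2): 15 + 2 = 17.
Final offense level: 17.
Criminal history: 9 prior points → Category Low (6-9).
Level 17 falls in the 10-17 band.
Grid: Level 10-17 × Category Low = 31-37 months.

31-37 months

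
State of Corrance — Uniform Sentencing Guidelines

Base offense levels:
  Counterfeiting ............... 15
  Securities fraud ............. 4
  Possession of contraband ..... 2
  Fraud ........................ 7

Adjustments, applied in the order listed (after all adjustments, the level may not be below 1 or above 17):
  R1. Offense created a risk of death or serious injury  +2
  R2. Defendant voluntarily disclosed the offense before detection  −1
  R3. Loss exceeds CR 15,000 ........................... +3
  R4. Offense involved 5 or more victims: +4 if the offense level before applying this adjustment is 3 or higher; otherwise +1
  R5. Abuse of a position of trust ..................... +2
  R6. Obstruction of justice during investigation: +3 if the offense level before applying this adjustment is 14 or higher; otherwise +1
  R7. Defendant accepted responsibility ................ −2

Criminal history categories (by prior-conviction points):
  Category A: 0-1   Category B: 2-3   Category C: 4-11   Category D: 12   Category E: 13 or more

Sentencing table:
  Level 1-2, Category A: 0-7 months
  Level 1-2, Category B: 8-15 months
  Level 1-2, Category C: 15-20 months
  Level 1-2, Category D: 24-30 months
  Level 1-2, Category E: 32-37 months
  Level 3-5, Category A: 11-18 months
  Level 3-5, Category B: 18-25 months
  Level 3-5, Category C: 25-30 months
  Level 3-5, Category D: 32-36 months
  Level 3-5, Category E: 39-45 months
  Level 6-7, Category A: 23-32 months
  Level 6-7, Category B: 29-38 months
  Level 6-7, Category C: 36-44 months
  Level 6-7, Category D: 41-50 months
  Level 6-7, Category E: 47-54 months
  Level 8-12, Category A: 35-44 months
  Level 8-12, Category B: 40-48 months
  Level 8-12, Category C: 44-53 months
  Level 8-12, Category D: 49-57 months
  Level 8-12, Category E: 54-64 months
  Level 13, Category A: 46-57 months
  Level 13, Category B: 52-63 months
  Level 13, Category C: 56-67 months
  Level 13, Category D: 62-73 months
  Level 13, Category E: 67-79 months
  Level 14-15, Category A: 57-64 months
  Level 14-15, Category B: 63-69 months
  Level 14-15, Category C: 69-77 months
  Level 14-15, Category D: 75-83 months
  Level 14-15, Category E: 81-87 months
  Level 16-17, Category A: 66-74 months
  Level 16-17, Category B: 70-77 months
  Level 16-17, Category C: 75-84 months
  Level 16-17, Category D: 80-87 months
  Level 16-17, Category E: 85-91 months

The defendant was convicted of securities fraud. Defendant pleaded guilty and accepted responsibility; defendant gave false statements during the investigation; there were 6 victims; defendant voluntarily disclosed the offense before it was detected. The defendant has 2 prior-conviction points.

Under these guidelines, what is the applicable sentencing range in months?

29-38 months

Base offense level for securities fraud: 4.
R1 does not apply.
R2 applies: 4 − 1 = 3.
R4 applies (level before this adjustment is 3 ≥ 3, so +4): 3 + 4 = 7.
R5 does not apply.
R6 applies (level before this adjustment is 7 < 14, so +1): 7 + 1 = 8.
R7 applies: 8 − 2 = 6.
Final offense level: 6.
Criminal history: 2 prior points → Category B (2-3).
Level 6 falls in the 6-7 band.
Grid: Level 6-7 × Category B = 29-38 months.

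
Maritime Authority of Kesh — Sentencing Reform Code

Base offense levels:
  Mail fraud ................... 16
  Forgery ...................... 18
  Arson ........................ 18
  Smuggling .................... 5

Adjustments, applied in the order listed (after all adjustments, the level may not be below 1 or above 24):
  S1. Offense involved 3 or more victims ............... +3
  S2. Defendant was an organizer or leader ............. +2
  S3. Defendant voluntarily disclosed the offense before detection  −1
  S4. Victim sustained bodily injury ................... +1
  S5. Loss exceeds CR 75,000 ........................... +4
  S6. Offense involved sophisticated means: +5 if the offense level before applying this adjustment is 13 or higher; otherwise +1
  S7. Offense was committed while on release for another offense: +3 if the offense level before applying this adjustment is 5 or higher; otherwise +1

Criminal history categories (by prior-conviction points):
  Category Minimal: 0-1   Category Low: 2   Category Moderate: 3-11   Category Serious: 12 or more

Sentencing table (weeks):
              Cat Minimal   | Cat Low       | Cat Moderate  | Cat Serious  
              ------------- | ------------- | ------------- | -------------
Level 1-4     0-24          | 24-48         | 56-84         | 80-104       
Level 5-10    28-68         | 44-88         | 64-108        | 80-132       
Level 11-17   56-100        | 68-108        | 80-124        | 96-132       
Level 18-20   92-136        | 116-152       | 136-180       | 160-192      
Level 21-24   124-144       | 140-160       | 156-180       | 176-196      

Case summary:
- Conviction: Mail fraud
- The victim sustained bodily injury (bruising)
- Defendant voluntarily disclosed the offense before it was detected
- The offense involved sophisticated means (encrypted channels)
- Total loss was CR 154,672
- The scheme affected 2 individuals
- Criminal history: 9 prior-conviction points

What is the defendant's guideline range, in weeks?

Base offense level for mail fraud: 16.
S3 applies: 16 − 1 = 15.
S4 applies: 15 + 1 = 16.
S5 applies: 16 + 4 = 20.
S6 applies (level before this adjustment is 20 ≥ 13, so +5): 20 + 5 = 25.
S7 does not apply.
Level 25 exceeds the maximum of 24; capped at 24.
Final offense level: 24.
Criminal history: 9 prior points → Category Moderate (3-11).
Level 24 falls in the 21-24 band.
Grid: Level 21-24 × Category Moderate = 156-180 weeks.

156-180 weeks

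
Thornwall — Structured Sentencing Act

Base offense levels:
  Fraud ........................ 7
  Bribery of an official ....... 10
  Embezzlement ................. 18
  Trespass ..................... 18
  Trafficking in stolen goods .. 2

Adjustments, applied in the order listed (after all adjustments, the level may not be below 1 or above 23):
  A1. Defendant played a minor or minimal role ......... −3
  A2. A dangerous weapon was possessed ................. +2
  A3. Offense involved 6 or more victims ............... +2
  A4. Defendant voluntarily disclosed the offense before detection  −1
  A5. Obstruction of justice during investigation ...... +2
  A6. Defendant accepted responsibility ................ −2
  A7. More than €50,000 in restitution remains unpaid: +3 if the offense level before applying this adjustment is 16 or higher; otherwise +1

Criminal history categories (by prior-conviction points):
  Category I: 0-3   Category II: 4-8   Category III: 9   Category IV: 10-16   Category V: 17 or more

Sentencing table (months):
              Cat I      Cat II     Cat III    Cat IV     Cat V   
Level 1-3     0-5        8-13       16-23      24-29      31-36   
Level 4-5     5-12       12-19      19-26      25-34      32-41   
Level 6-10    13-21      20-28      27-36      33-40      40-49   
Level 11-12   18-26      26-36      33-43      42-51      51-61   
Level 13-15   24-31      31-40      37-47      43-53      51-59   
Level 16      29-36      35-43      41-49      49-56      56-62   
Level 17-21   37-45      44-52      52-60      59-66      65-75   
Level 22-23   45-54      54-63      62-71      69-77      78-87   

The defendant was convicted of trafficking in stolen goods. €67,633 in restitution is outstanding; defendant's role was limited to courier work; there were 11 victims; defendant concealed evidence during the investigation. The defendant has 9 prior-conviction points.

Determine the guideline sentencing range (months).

19-26 months

Base offense level for trafficking in stolen goods: 2.
A1 applies: 2 − 3 = -1.
A2 does not apply.
A3 applies: -1 + 2 = 1.
A5 applies: 1 + 2 = 3.
A7 applies (level before this adjustment is 3 < 16, so +1): 3 + 1 = 4.
Final offense level: 4.
Criminal history: 9 prior points → Category III (9).
Level 4 falls in the 4-5 band.
Grid: Level 4-5 × Category III = 19-26 months.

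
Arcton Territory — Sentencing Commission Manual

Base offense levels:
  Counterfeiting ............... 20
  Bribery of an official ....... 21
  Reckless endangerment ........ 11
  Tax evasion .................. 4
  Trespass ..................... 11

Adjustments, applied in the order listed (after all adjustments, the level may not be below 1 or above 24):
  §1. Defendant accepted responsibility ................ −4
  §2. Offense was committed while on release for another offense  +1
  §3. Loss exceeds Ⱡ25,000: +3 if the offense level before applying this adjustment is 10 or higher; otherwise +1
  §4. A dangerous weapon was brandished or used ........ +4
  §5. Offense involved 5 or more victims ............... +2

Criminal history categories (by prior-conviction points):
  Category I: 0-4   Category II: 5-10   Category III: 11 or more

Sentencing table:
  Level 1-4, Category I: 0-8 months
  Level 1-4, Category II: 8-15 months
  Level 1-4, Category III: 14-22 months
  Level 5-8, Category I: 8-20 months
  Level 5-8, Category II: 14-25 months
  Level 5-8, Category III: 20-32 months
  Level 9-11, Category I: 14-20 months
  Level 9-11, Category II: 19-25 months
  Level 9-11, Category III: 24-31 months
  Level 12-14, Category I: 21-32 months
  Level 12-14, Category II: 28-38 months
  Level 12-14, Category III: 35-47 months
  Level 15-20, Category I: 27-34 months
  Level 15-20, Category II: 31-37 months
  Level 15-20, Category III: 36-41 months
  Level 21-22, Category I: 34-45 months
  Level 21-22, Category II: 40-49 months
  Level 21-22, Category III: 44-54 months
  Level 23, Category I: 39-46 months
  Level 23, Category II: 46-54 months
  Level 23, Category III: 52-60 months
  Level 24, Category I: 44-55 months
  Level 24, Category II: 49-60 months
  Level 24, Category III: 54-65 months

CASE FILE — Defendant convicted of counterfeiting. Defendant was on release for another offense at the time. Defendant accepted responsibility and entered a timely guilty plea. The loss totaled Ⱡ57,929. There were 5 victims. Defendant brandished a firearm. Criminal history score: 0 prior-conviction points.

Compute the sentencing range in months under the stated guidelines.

Base offense level for counterfeiting: 20.
§1 applies: 20 − 4 = 16.
§2 applies: 16 + 1 = 17.
§3 applies (level before this adjustment is 17 ≥ 10, so +3): 17 + 3 = 20.
§4 applies: 20 + 4 = 24.
§5 applies: 24 + 2 = 26.
Level 26 exceeds the maximum of 24; capped at 24.
Final offense level: 24.
Criminal history: 0 prior points → Category I (0-4).
Level 24 falls in the 24 band.
Grid: Level 24 × Category I = 44-55 months.

44-55 months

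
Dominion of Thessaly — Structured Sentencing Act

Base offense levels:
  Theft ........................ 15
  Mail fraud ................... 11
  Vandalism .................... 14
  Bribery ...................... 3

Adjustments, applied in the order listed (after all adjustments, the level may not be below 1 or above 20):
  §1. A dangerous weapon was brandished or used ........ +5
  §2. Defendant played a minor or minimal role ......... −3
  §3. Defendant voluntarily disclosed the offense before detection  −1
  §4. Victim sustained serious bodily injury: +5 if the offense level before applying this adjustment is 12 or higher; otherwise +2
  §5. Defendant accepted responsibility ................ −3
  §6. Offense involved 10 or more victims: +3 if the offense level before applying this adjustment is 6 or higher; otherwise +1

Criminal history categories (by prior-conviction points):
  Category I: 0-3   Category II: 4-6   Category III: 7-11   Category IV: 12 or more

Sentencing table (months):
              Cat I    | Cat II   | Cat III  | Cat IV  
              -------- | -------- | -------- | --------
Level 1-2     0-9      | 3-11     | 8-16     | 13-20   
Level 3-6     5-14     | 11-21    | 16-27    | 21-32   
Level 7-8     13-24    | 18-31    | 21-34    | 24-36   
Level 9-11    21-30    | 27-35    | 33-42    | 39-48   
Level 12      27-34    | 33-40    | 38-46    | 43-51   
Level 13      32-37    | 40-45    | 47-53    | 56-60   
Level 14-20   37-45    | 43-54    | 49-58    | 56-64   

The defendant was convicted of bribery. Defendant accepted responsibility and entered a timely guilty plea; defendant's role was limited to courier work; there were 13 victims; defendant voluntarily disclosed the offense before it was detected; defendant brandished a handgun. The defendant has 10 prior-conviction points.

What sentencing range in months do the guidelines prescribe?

Base offense level for bribery: 3.
§1 applies: 3 + 5 = 8.
§2 applies: 8 − 3 = 5.
§3 applies: 5 − 1 = 4.
§5 applies: 4 − 3 = 1.
§6 applies (level before this adjustment is 1 < 6, so +1): 1 + 1 = 2.
Final offense level: 2.
Criminal history: 10 prior points → Category III (7-11).
Level 2 falls in the 1-2 band.
Grid: Level 1-2 × Category III = 8-16 months.

8-16 months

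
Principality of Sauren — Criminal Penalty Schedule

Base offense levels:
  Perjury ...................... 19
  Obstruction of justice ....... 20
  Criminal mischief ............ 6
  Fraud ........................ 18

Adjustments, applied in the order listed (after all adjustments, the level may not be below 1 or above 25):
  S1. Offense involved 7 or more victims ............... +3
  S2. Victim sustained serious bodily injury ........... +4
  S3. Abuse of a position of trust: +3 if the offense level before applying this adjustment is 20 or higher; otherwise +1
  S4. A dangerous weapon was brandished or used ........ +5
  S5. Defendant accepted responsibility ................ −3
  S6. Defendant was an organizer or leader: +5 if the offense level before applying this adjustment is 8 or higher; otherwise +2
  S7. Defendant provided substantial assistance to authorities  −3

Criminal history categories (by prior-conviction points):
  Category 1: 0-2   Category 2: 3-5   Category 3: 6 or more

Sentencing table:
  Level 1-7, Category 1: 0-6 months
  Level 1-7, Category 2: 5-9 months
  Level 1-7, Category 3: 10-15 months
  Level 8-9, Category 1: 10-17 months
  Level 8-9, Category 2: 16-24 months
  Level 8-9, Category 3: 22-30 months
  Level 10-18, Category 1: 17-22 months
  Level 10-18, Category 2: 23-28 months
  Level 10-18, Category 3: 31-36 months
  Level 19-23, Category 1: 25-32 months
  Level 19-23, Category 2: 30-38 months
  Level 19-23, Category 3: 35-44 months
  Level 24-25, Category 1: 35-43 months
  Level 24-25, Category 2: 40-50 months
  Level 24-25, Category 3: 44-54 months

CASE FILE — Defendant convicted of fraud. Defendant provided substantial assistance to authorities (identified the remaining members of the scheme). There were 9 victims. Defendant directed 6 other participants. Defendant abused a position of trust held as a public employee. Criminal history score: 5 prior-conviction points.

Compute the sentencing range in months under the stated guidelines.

40-50 months

Base offense level for fraud: 18.
S1 applies: 18 + 3 = 21.
S2 does not apply.
S3 applies (level before this adjustment is 21 ≥ 20, so +3): 21 + 3 = 24.
S5 does not apply.
S6 applies (level before this adjustment is 24 ≥ 8, so +5): 24 + 5 = 29.
S7 applies: 29 − 3 = 26.
Level 26 exceeds the maximum of 25; capped at 25.
Final offense level: 25.
Criminal history: 5 prior points → Category 2 (3-5).
Level 25 falls in the 24-25 band.
Grid: Level 24-25 × Category 2 = 40-50 months.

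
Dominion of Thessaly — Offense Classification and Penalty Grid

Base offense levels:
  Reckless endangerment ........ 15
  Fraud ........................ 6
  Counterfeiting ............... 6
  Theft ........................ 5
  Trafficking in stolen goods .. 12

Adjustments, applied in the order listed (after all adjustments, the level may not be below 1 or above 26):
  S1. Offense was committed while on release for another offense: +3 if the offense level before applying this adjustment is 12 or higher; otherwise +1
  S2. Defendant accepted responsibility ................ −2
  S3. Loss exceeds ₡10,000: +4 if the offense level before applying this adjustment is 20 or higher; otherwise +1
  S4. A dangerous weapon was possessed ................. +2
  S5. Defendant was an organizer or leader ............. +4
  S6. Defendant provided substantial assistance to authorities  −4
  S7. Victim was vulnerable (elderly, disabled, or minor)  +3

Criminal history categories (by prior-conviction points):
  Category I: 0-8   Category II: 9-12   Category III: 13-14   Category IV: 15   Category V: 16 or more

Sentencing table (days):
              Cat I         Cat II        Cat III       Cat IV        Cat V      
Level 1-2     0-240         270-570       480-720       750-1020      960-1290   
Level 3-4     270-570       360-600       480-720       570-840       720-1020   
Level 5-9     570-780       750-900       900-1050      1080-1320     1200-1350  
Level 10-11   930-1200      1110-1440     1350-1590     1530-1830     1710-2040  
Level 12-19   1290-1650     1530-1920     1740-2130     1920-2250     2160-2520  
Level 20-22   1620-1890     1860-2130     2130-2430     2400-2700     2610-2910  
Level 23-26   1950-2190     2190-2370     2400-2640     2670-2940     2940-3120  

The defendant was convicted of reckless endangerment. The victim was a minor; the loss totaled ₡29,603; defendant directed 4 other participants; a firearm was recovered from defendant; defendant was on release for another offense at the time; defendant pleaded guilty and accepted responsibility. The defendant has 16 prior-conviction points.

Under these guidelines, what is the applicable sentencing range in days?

Base offense level for reckless endangerment: 15.
S1 applies (level before this adjustment is 15 ≥ 12, so +3): 15 + 3 = 18.
S2 applies: 18 − 2 = 16.
S3 applies (level before this adjustment is 16 < 20, so +1): 16 + 1 = 17.
S4 applies: 17 + 2 = 19.
S5 applies: 19 + 4 = 23.
S6 does not apply.
S7 applies: 23 + 3 = 26.
Final offense level: 26.
Criminal history: 16 prior points → Category V (16+).
Level 26 falls in the 23-26 band.
Grid: Level 23-26 × Category V = 2940-3120 days.

2940-3120 days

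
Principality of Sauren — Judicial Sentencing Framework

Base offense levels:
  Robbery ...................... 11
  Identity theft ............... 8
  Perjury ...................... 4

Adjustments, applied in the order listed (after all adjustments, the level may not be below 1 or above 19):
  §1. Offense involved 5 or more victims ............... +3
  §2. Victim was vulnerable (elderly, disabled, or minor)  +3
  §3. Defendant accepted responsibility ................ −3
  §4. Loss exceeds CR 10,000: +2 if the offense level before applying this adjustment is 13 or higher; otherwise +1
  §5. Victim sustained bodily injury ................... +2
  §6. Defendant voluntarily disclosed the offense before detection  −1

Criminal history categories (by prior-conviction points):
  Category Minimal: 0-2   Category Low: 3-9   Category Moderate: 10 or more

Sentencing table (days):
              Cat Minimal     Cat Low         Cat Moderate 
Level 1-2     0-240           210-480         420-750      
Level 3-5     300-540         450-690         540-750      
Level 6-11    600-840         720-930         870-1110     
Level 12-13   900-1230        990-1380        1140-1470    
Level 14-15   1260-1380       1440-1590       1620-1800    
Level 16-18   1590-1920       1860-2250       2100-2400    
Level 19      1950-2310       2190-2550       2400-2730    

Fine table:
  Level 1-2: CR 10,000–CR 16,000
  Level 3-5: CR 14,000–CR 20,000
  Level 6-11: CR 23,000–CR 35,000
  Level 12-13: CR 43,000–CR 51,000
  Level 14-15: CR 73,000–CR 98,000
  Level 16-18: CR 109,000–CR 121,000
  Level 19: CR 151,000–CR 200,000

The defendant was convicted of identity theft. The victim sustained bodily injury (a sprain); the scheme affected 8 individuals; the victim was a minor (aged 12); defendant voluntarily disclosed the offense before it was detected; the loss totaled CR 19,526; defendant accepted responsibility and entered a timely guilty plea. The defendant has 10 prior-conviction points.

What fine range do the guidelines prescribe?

CR 43,000–CR 51,000

Base offense level for identity theft: 8.
§1 applies: 8 + 3 = 11.
§2 applies: 11 + 3 = 14.
§3 applies: 14 − 3 = 11.
§4 applies (level before this adjustment is 11 < 13, so +1): 11 + 1 = 12.
§5 applies: 12 + 2 = 14.
§6 applies: 14 − 1 = 13.
Final offense level: 13.
Level 13 falls in the 12-13 band.
Fine table: Level 12-13 → CR 43,000–CR 51,000.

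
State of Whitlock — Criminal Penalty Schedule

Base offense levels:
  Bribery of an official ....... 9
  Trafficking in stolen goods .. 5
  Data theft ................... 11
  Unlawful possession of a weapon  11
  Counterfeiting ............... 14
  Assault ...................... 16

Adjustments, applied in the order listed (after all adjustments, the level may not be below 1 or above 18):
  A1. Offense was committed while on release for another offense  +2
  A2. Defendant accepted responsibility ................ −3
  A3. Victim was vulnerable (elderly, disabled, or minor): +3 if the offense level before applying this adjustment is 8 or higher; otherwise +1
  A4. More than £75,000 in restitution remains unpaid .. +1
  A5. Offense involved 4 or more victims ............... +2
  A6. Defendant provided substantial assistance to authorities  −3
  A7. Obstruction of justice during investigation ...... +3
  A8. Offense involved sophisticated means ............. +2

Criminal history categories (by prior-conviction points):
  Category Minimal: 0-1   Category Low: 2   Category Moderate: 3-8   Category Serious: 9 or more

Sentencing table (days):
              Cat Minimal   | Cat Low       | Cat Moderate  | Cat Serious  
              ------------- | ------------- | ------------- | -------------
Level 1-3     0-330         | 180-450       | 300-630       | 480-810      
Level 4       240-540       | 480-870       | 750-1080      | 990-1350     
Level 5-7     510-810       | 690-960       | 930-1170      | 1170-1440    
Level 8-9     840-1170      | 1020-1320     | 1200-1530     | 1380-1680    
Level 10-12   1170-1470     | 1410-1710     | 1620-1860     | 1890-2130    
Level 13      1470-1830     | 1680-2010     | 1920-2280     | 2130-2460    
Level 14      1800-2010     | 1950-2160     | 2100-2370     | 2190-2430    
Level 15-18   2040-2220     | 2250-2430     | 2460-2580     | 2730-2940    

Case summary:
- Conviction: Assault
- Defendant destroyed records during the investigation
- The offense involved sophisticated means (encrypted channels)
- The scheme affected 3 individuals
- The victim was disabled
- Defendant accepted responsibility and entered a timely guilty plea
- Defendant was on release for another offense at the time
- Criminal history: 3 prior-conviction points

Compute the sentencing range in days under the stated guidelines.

2460-2580 days

Base offense level for assault: 16.
A1 applies: 16 + 2 = 18.
A2 applies: 18 − 3 = 15.
A3 applies (level before this adjustment is 15 ≥ 8, so +3): 15 + 3 = 18.
A4 does not apply.
A5 does not apply.
A7 applies: 18 + 3 = 21.
A8 applies: 21 + 2 = 23.
Level 23 exceeds the maximum of 18; capped at 18.
Final offense level: 18.
Criminal history: 3 prior points → Category Moderate (3-8).
Level 18 falls in the 15-18 band.
Grid: Level 15-18 × Category Moderate = 2460-2580 days.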